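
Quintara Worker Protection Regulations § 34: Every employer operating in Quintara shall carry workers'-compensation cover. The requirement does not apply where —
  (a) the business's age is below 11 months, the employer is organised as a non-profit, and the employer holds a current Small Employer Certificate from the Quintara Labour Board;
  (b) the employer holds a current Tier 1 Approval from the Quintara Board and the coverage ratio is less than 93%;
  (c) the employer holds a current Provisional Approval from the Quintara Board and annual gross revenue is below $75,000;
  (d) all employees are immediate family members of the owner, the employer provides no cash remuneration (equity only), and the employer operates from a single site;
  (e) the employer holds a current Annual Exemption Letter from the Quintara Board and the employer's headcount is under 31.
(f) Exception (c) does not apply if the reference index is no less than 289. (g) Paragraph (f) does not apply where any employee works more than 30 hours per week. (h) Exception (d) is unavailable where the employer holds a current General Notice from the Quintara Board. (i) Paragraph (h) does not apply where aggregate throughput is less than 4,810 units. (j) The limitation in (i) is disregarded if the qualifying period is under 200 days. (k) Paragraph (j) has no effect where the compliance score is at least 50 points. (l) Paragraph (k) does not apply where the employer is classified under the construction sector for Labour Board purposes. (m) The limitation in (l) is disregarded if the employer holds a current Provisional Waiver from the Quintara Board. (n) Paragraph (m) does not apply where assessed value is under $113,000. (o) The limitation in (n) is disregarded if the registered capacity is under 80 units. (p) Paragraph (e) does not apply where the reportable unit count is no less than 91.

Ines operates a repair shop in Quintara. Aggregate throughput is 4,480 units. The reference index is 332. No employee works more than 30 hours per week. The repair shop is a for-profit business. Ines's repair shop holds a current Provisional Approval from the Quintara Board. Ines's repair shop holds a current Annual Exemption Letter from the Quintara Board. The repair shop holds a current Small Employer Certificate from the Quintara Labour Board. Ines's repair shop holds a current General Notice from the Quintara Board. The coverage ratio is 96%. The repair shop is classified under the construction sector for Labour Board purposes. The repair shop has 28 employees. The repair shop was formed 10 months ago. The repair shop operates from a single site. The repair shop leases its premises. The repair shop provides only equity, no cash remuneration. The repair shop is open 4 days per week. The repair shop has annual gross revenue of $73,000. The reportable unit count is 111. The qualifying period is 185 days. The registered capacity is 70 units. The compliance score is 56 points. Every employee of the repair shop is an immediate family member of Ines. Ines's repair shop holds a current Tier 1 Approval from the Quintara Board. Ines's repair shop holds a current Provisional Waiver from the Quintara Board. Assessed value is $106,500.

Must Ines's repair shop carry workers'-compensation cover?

No — exception (d) applies; Ines's repair shop is not required to carry workers'-compensation cover.

Exception (a) fails — the employer is for-profit.
Exception (b) fails — the coverage ratio is 96%, not less than 93%.
Exception (c)'s conditions are all satisfied: a current Provisional Approval is held; annual gross revenue is $73,000, below the $75,000 limit. But: (f) operates against (c): the reference index is 332, meeting the 289 threshold. (g), which would lift (f), does not operate here — no employee exceeds 30 hours/week. (c) is therefore removed.
Exception (d): every employee is an immediate family member; remuneration is equity-only; the employer operates from a single site — every condition holds. As to paragraphs (h)–(o): (h) operates (a current General Notice is held), but yields to (i): (i) operates against (h): aggregate throughput is 4,480 units, less than the 4,810 units limit. (j) is engaged (the qualifying period is 185 days, under the 200 days limit), but is displaced by (k): (k) operates against (j): the compliance score is 56 points, meeting the 50 points threshold. (l) would limit (k) — the repair shop is classified under the construction sector — but (m) sets (l) aside: (m) operates against (l): a current Provisional Waiver is held. (n) is engaged (assessed value is $106,500, under the $113,000 limit), but is set aside by (o): (o) is engaged — the registered capacity is 70 units, under the 80 units limit. Exception (d) stands.
Exception (e)'s conditions are all satisfied: a current Annual Exemption Letter is held; the employer's headcount is 28, under the 31 limit. But: (p) operates against (e): the reportable unit count is 111, meeting the 91 threshold. (e) is therefore removed.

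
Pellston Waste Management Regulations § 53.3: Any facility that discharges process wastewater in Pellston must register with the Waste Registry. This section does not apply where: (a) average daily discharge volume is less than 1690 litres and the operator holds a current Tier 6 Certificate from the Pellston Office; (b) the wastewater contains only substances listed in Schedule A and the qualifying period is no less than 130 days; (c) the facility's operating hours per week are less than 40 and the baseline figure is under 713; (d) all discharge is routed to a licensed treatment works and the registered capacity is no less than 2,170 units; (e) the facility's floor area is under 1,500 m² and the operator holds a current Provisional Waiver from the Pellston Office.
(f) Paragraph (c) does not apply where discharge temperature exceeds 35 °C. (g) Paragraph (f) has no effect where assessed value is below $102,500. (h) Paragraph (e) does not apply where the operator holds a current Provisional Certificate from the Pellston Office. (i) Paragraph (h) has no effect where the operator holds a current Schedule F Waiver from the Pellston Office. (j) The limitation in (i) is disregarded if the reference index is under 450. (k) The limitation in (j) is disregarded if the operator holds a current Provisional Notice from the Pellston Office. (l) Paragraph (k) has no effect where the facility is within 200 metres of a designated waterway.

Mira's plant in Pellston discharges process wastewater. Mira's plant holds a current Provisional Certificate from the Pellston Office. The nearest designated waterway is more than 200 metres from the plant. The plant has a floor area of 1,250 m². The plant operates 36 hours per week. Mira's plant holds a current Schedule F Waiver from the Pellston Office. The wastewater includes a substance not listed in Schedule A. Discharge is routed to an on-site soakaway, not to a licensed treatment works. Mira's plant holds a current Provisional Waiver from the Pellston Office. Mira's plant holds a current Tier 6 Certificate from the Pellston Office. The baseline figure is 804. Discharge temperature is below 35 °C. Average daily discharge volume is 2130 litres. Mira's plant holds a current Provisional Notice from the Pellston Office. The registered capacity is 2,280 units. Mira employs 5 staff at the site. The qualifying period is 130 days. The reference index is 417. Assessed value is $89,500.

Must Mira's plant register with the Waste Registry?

No — exception (e) applies; Mira's plant is not required to register with the Waste Registry.

Exception (a) requires that average daily discharge volume is less than 1690 litres; but average daily discharge volume is 2130 litres, not less than 1690 litres, so (a) is unavailable.
Exception (b) fails — the wastewater includes a non-Schedule-A substance.
Exception (c) fails — the baseline figure is 804, not under 713.
Exception (d) does not apply: discharge is not routed to a licensed treatment works.
Exception (e)'s conditions are all satisfied: the facility's floor area is 1,250 m², under the 1,500 m² limit; a current Provisional Waiver is held. Under paragraphs (h)–(l): (h) is engaged (a current Provisional Certificate is held), but is set aside by (i): (i) operates — a current Schedule F Waiver is held. (j) would limit (i) — the reference index is 417, under the 450 limit — but (k) sets (j) aside: (k) operates — a current Provisional Notice is held. (l), which would lift (k), is inapplicable — the plant is more than 200 m from any designated waterway. Exception (e) stands.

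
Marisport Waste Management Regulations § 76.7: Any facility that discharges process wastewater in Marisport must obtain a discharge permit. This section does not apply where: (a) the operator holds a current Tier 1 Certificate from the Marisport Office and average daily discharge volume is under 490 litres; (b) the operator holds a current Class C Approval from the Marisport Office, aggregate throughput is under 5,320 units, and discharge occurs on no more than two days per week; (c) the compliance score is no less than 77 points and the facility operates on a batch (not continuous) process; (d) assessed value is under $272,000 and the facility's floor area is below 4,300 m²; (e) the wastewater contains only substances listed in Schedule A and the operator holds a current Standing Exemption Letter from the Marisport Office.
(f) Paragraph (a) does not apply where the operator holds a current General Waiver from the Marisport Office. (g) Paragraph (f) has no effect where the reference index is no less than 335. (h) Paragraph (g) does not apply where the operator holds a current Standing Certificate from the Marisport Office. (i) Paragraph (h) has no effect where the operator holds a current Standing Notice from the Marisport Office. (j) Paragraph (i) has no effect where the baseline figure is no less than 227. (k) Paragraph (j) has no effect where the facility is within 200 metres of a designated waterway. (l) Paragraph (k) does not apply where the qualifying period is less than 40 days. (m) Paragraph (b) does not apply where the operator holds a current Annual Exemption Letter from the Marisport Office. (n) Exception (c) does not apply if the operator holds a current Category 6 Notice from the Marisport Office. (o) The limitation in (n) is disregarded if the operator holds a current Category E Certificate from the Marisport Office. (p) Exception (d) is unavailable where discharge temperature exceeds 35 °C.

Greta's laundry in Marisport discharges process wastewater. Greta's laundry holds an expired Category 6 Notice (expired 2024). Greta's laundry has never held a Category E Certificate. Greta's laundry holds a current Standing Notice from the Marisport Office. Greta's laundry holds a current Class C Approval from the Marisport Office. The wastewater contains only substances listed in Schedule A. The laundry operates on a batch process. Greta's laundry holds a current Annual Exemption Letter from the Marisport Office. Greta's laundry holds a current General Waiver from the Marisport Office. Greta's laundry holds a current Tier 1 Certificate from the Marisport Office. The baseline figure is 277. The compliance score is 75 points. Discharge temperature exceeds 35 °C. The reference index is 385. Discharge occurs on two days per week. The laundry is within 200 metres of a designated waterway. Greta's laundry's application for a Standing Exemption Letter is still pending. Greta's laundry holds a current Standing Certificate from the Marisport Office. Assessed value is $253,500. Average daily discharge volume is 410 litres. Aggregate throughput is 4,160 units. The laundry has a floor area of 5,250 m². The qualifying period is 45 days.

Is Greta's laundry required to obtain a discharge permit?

No — exception (a) applies; Greta's laundry is not required to obtain a discharge permit.

Exception (a): a current Tier 1 Certificate is held; average daily discharge volume is 410 litres, under the 490 litres limit — every condition holds. Under paragraphs (f)–(l): (f) would limit (a) — a current General Waiver is held — but (g) sets (f) aside: (g) operates against (f): the reference index is 385, meeting the 335 threshold. (h) is triggered (a current Standing Certificate is held), but is itself disapplied by (i): (i) operates — a current Standing Notice is held. (j) would limit (i) — the baseline figure is 277, meeting the 227 threshold — but (k) sets (j) aside: (k) operates against (j): the laundry is within 200 m of a designated waterway. (l), which would lift (k), does not operate here — the qualifying period is 45 days, not less than 40 days. (a) remains available.
Exception (b): a current Class C Approval is held; aggregate throughput is 4,160 units, under the 5,320 units limit; discharge occurs on no more than two days per week — every condition holds. But applying paragraph (m): (m) is engaged — a current Annual Exemption Letter is held. Exception (b) does not apply.
Exception (c) fails — the compliance score is 75 points, short of 77 points.
Exception (d) fails — the facility's floor area is 5,250 m², not below 4,300 m².
Exception (e) does not apply: the Standing Exemption Letter is not current.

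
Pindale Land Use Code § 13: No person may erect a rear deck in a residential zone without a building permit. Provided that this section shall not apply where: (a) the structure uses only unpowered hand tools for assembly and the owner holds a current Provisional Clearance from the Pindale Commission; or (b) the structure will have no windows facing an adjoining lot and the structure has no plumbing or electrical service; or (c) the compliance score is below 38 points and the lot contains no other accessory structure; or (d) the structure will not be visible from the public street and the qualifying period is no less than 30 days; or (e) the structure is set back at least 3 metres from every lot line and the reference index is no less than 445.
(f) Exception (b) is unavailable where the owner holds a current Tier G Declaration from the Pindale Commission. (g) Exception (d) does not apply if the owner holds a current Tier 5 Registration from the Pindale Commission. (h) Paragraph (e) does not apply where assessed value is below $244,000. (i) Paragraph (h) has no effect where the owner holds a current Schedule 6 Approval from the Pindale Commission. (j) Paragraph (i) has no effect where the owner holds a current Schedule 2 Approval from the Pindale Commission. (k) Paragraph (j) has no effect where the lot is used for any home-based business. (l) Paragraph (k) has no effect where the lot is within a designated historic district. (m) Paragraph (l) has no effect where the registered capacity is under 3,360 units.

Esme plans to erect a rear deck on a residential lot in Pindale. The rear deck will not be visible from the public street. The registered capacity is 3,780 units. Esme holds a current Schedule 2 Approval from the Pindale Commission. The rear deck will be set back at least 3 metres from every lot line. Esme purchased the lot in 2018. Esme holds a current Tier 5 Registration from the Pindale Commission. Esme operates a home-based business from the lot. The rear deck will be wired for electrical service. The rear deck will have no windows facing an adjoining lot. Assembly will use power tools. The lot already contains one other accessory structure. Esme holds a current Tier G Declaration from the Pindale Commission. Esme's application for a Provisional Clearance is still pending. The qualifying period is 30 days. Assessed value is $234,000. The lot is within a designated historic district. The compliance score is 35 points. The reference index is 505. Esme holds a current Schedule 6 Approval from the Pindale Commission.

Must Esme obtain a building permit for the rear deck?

Yes — Esme must obtain a building permit.

Exception (a) does not apply: assembly uses power tools.
Exception (b) does not apply: electrical service is planned.
Exception (c) does not apply: the lot already has another accessory structure.
All of (d)'s requirements are met (the structure will not be visible from the street; the qualifying period is 30 days, meeting the 30 days threshold). Turning to paragraph (g): (g) operates against (d): a current Tier 5 Registration is held. (d) is therefore removed.
Exception (e): the setback is at least 3 m on every side; the reference index is 505, meeting the 445 threshold — every condition holds. However, paragraphs (h)–(m) must be considered: (h) operates against (e): assessed value is $234,000, below the $244,000 limit. (i) is triggered (a current Schedule 6 Approval is held), but is overridden by (j): (j) is triggered — a current Schedule 2 Approval is held. (k) is triggered (a home-based business operates on the lot), but is set aside by (l): (l) operates against (k): the lot is in a historic district. (m), which would lift (l), is not triggered — the registered capacity is 3,780 units, not under 3,360 units. (e) is therefore removed.
No exception applies. The general rule governs.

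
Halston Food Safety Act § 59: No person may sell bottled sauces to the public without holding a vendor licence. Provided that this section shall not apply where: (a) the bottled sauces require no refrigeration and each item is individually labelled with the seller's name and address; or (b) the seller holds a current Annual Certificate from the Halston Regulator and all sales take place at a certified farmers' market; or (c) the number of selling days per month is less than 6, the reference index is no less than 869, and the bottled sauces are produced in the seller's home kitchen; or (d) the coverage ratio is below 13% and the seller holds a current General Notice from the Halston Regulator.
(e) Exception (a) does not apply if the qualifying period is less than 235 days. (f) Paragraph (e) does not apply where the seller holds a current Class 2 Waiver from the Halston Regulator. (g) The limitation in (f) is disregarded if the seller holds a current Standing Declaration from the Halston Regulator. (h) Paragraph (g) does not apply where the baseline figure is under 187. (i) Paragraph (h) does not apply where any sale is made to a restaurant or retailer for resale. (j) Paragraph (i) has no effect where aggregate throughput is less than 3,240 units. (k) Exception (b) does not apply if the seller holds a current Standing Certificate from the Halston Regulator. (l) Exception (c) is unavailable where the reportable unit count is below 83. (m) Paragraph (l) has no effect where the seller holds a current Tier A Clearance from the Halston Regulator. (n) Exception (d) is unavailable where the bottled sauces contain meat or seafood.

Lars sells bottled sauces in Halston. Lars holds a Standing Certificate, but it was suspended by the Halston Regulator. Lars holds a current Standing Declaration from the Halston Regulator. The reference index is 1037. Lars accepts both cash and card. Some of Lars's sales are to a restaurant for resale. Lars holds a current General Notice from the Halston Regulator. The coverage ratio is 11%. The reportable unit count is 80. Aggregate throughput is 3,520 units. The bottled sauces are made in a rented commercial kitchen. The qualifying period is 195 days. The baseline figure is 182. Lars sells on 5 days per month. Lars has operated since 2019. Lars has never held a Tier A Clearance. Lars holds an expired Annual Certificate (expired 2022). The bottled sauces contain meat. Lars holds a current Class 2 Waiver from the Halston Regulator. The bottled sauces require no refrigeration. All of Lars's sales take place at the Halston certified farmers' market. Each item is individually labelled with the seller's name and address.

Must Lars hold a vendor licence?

Yes — Lars must hold a vendor licence.

Exception (a) is satisfied on its face — the bottled sauces are shelf-stable; items are individually labelled. However, paragraphs (e)–(j) must be considered: (e) operates against (a): the qualifying period is 195 days, less than the 235 days limit. (f) applies (a current Class 2 Waiver is held), but yields to (g): (g) operates against (f): a current Standing Declaration is held. (h) operates (the baseline figure is 182, under the 187 limit), but is set aside by (i): (i) applies — some sales are to a restaurant for resale. (j) does not operate here (aggregate throughput is 3,520 units, not less than 3,240 units), so (i) stands. Exception (a) does not apply.
Exception (b) requires that the seller holds a current Annual Certificate from the Halston Regulator; but the Annual Certificate is not current, so (b) is unavailable.
Exception (c) requires that the bottled sauces are produced in the seller's home kitchen; but the bottled sauces are made in a commercial kitchen, not a home kitchen, so (c) is unavailable.
Exception (d) is satisfied on its face — the coverage ratio is 11%, below the 13% limit; a current General Notice is held. However, paragraph (n) must be considered: (n) operates — the bottled sauces contain meat. So (d) is unavailable.
No exception displaces § 59.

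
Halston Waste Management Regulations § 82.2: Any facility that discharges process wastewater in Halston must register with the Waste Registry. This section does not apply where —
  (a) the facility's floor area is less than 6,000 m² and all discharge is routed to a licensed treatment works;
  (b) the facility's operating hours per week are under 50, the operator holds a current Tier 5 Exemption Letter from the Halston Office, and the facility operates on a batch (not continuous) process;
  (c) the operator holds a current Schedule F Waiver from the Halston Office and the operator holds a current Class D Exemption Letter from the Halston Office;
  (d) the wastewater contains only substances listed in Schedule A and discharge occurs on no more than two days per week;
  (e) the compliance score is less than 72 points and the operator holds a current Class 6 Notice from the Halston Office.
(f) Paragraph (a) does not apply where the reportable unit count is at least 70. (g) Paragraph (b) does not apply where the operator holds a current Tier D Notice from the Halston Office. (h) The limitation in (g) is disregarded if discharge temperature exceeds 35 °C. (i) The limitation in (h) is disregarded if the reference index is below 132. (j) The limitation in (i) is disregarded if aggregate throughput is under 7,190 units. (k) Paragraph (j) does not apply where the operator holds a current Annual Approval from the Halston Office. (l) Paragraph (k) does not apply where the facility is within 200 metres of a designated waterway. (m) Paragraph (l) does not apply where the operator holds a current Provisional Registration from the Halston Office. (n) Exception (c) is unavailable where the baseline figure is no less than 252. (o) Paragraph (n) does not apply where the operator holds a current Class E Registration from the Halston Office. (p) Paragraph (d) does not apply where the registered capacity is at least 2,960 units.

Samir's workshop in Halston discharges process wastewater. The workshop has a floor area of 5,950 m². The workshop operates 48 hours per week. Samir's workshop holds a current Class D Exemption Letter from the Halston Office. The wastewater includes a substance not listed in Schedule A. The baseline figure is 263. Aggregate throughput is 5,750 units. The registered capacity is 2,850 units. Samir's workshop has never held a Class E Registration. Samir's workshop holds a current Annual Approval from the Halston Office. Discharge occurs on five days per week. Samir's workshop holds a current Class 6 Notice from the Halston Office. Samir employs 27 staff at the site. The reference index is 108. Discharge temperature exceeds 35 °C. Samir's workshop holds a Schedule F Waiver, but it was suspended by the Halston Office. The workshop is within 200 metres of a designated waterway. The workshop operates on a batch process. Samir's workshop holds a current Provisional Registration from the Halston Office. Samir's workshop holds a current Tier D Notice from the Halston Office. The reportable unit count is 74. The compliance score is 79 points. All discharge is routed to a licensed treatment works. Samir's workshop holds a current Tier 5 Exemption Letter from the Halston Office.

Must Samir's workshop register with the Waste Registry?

Exception (a)'s conditions are all satisfied: the facility's floor area is 5,950 m², less than the 6,000 m² limit; discharge is routed to a licensed treatment works. Turning to paragraph (f): (f) operates against (a): the reportable unit count is 74, meeting the 70 threshold. So (a) is unavailable.
Exception (b)'s conditions are all satisfied: the facility's operating hours per week are 48, under the 50 limit; a current Tier 5 Exemption Letter is held; the facility operates on a batch process. But: (g) operates against (b): a current Tier D Notice is held. (h) is triggered (discharge temperature exceeds 35 °C), but is itself disapplied by (i): (i) operates against (h): the reference index is 108, below the 132 limit. (j) operates (aggregate throughput is 5,750 units, under the 7,190 units limit), but is overridden by (k): (k) applies — a current Annual Approval is held. (l) is triggered (the workshop is within 200 m of a designated waterway), but yields to (m): (m) operates — a current Provisional Registration is held. (b) is therefore removed.
Exception (c) does not apply: no current Schedule F Waiver is held.
Exception (d) requires that the wastewater contains only substances listed in Schedule A; but the wastewater includes a non-Schedule-A substance, so (d) is unavailable.
Exception (e) fails — the compliance score is 79 points, not less than 72 points.
None of the exceptions is available; § 82.2 applies in full.

Yes — Samir's workshop must register with the Waste Registry.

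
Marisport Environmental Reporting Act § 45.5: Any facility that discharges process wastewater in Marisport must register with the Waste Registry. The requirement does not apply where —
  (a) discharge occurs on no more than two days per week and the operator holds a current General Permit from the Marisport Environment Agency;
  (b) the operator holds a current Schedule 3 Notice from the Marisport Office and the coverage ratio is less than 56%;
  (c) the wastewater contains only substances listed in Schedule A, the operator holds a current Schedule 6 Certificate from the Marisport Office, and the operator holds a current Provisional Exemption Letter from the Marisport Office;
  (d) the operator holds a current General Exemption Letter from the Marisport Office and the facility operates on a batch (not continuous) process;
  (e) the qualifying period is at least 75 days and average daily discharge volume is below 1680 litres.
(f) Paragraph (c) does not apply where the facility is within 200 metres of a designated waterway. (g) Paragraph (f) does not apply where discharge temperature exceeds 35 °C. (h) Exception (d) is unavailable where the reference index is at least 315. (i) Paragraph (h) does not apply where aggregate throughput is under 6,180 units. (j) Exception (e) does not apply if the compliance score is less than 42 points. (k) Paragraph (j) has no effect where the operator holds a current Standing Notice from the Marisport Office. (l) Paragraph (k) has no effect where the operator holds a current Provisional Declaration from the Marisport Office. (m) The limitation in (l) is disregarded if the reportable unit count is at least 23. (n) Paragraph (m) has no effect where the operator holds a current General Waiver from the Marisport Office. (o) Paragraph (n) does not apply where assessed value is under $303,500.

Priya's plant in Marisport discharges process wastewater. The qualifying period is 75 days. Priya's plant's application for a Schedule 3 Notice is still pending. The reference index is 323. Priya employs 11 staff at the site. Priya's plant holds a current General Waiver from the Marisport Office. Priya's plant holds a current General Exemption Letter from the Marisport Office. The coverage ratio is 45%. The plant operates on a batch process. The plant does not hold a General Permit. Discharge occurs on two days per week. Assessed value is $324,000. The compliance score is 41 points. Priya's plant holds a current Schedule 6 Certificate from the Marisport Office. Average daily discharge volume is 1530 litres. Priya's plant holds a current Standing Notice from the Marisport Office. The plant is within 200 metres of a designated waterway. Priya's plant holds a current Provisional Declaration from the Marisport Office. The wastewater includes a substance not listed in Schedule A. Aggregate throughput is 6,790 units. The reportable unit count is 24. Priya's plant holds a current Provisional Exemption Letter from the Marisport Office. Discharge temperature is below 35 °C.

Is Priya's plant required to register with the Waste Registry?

Exception (a) fails — no General Permit is held.
Exception (b) fails — there is no Schedule 3 Notice in force.
Exception (c) does not apply: the wastewater includes a non-Schedule-A substance.
Exception (d)'s conditions are all satisfied: a current General Exemption Letter is held; the facility operates on a batch process. However, paragraphs (h)–(i) must be considered: (h) operates against (d): the reference index is 323, meeting the 315 threshold. (i) is not engaged (aggregate throughput is 6,790 units, not under 6,180 units), so (h) stands. (d) is therefore removed.
All of (e)'s requirements are met (the qualifying period is 75 days, meeting the 75 days threshold; average daily discharge volume is 1530 litres, below the 1680 litres limit). But applying paragraphs (j)–(o): (j) is engaged — the compliance score is 41 points, less than the 42 points limit. (k) would limit (j) — a current Standing Notice is held — but (l) sets (k) aside: (l) operates against (k): a current Provisional Declaration is held. (m) is triggered (the reportable unit count is 24, meeting the 23 threshold), but is overridden by (n): (n) operates against (m): a current General Waiver is held. (o), which would lift (n), does not operate here — assessed value is $324,000, not under $303,500. Exception (e) does not apply.
Every exception is unavailable, so the rule governs.

Yes — Priya's plant must register with the Waste Registry.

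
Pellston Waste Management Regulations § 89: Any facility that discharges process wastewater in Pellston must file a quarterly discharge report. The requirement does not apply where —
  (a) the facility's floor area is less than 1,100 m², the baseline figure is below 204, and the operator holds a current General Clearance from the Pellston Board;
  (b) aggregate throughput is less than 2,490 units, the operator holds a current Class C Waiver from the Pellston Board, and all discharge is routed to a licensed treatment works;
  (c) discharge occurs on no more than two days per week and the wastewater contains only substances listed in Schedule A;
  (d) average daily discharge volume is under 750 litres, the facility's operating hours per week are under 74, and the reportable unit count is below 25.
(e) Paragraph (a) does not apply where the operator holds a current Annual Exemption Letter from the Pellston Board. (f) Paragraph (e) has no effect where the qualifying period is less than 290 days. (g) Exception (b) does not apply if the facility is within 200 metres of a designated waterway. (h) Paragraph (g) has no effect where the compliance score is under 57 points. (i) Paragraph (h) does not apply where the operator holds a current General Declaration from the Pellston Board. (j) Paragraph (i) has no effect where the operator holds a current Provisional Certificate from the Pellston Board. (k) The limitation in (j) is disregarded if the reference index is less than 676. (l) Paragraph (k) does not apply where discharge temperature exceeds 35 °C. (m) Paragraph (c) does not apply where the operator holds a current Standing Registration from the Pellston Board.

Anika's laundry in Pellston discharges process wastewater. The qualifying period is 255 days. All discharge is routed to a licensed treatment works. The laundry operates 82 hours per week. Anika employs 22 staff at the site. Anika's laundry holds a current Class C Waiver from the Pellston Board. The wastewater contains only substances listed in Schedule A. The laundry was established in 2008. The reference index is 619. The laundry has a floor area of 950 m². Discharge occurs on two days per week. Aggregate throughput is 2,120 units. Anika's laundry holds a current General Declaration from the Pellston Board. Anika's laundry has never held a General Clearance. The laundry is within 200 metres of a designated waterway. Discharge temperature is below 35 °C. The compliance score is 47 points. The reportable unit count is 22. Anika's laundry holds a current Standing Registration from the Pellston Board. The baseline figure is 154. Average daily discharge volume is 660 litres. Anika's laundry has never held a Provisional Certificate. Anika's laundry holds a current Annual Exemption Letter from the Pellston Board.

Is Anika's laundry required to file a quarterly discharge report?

Yes — Anika's laundry must file a quarterly discharge report.

Exception (a) requires that the operator holds a current General Clearance from the Pellston Board; but no current General Clearance is held, so (a) is unavailable.
Exception (b) is satisfied on its face — aggregate throughput is 2,120 units, less than the 2,490 units limit; a current Class C Waiver is held; discharge is routed to a licensed treatment works. But applying paragraphs (g)–(l): (g) is engaged — the laundry is within 200 m of a designated waterway. (h) would limit (g) — the compliance score is 47 points, under the 57 points limit — but (i) sets (h) aside: (i) operates against (h): a current General Declaration is held. (j), which would lift (i), is inapplicable — there is no Provisional Certificate in force. So (b) is unavailable.
Exception (c) is satisfied on its face — discharge occurs on no more than two days per week; the wastewater is Schedule-A-only. But: (m) operates against (c): a current Standing Registration is held. (c) is therefore removed.
Exception (d) does not apply: the facility's operating hours per week are 82, not under 74.
No exception displaces § 89.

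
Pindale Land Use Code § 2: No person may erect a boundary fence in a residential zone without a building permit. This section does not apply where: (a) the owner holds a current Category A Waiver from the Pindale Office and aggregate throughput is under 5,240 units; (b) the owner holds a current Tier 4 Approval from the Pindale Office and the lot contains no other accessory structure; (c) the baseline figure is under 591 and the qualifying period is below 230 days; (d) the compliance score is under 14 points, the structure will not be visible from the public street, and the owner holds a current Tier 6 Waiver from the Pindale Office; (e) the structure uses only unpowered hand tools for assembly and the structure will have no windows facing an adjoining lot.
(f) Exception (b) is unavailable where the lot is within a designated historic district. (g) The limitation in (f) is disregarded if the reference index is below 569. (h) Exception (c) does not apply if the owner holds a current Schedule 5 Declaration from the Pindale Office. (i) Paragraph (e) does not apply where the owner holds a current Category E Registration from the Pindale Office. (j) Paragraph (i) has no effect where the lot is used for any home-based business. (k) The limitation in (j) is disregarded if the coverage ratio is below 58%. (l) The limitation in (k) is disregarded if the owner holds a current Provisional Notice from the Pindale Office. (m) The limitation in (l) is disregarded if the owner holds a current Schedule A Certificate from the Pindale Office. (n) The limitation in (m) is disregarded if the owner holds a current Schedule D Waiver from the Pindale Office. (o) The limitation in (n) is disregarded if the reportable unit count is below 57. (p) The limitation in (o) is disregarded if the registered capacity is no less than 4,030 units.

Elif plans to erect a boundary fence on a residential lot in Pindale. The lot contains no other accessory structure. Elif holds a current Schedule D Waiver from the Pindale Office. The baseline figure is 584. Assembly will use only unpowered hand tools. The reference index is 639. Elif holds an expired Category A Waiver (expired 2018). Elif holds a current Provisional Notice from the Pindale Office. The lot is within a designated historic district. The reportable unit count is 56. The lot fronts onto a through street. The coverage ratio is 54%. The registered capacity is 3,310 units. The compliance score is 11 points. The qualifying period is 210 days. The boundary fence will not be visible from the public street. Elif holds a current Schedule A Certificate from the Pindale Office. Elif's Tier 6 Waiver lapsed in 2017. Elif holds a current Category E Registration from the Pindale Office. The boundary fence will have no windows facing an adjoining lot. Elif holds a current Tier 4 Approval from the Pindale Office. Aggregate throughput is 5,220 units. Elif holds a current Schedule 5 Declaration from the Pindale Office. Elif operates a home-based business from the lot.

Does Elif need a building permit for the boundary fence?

Exception (a) does not apply: the Category A Waiver is not current.
Exception (b)'s conditions are all satisfied: a current Tier 4 Approval is held; the lot has no other accessory structure. But applying paragraphs (f)–(g): (f) applies — the lot is in a historic district. (g), which would lift (f), is not triggered — the reference index is 639, not below 569. (b) is therefore removed.
All of (c)'s requirements are met (the baseline figure is 584, under the 591 limit; the qualifying period is 210 days, below the 230 days limit). But applying paragraph (h): (h) operates against (c): a current Schedule 5 Declaration is held. Exception (c) does not apply.
Exception (d) fails — the Tier 6 Waiver is not current.
Exception (e)'s conditions are all satisfied: assembly uses only hand tools; no windows face an adjoining lot. But applying paragraphs (i)–(p): (i) operates against (e): a current Category E Registration is held. (j) is triggered (a home-based business operates on the lot), but yields to (k): (k) operates against (j): the coverage ratio is 54%, below the 58% limit. (l) would limit (k) — a current Provisional Notice is held — but (m) sets (l) aside: (m) applies — a current Schedule A Certificate is held. (n) operates (a current Schedule D Waiver is held), but is overridden by (o): (o) is engaged — the reportable unit count is 56, below the 57 limit. (p) is not engaged (the registered capacity is 3,310 units, short of 4,030 units), so (o) stands. (e) is therefore removed.
No exception is made out. Elif falls within the general rule.

Yes — Elif must obtain a building permit.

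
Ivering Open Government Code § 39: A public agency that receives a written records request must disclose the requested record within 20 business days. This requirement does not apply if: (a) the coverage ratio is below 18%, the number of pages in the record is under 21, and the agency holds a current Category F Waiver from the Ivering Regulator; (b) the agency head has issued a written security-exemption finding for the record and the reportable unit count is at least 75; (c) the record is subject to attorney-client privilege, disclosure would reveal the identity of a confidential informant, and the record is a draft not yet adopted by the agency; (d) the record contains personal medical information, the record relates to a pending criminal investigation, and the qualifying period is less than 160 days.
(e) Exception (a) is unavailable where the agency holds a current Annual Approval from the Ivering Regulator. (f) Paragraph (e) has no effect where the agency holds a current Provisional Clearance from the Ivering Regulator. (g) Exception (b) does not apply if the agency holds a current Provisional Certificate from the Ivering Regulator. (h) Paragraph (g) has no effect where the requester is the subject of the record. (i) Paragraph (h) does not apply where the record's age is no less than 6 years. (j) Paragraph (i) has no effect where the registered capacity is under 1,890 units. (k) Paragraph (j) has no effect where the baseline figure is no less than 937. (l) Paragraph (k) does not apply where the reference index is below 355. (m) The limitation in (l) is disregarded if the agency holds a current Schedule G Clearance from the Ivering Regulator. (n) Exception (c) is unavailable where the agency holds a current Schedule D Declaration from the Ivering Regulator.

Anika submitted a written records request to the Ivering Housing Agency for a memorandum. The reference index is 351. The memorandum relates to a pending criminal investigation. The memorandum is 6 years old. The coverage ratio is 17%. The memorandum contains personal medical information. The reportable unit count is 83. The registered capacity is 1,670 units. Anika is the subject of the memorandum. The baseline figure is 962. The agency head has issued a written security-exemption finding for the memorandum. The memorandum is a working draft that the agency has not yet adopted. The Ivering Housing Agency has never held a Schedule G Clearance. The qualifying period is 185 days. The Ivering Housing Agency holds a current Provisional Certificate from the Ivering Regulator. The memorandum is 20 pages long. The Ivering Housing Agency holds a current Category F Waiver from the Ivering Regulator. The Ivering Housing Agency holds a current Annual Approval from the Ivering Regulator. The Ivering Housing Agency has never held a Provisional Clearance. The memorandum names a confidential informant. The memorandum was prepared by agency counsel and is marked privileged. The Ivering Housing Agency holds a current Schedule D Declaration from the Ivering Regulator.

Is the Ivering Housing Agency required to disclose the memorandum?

No — exception (b) applies; the Ivering Housing Agency is not required to disclose the memorandum.

All of (a)'s requirements are met (the coverage ratio is 17%, below the 18% limit; the number of pages in the record is 20, under the 21 limit; a current Category F Waiver is held). However, paragraphs (e)–(f) must be considered: (e) is triggered — a current Annual Approval is held. (f) is inapplicable (there is no Provisional Clearance in force), so (e) stands. (a) is therefore removed.
Exception (b)'s conditions are all satisfied: a written security-exemption finding has been issued; the reportable unit count is 83, meeting the 75 threshold. Under paragraphs (g)–(m): (g) would limit (b) — a current Provisional Certificate is held — but (h) sets (g) aside: (h) operates against (g): Anika is the subject of the memorandum. (i) applies (the record's age is 6 years, meeting the 6 years threshold), but is set aside by (j): (j) operates — the registered capacity is 1,670 units, under the 1,890 units limit. (k) would limit (j) — the baseline figure is 962, meeting the 937 threshold — but (l) sets (k) aside: (l) operates against (k): the reference index is 351, below the 355 limit. (m) does not operate here (there is no Schedule G Clearance in force), so (l) stands. Exception (b) stands.
Exception (c): the memorandum is privileged; the memorandum names a confidential informant; the memorandum is an unadopted draft — every condition holds. But applying paragraph (n): (n) is engaged — a current Schedule D Declaration is held. (c) is therefore removed.
Exception (d) fails — the qualifying period is 185 days, not less than 160 days.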